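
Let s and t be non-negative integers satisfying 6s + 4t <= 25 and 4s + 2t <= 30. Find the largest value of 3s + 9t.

Relaxing integrality, the LP optimum is 56.25 at (s,t) = (0, 6.25), which is not an integer point.
(s,t)=(0,6): 6·0+4·6=24≤25, 4·0+2·6=12≤30, objective 54.
(s,t)=(0,5): 6·0+4·5=20≤25, 4·0+2·5=10≤30, objective 45.
Maximum is 54 at (s,t)=(0,6).

54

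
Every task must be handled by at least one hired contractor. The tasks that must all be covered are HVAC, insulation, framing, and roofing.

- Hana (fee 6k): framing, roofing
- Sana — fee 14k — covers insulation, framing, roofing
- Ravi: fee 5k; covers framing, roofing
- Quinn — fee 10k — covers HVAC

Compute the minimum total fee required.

The greedy cost-per-new-task heuristic would pick Ravi, Quinn, and Sana for 29, but a cheaper cover exists.
Choose Sana and Quinn: together they cover HVAC, insulation, framing, roofing — every task.
Total fee: 14 + 10 = 24.
No cover costs less than 24.

24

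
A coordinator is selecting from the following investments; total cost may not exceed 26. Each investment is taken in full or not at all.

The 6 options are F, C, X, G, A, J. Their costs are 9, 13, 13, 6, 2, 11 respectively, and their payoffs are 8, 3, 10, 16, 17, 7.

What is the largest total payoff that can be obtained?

43

This is an integer program with binary decision variables.
Allowing fractional choices, the relaxed optimum would be about 47.9, but investments are indivisible.
G + A + J: cost 6 + 2 + 11 = 19 ≤ 26, payoff 16 + 17 + 7 = 40.
X + G + A: cost 13 + 6 + 2 = 21 ≤ 26, payoff 10 + 16 + 17 = 43.
F + G + A: cost 9 + 6 + 2 = 17 ≤ 26, payoff 8 + 16 + 17 = 41.
Best is X, G, and A with total payoff 43.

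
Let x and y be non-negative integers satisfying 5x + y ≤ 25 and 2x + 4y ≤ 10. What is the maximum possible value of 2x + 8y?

The continuous relaxation peaks at (0, 2.5) with value 20.00; rounding to a feasible lattice point costs some objective.
(x,y)=(1,2): 5·1+1·2=7≤25, 2·1+4·2=10≤10, objective 18.
(x,y)=(0,2): 5·0+1·2=2≤25, 2·0+4·2=8≤10, objective 16.
(x,y)=(2,1): 5·2+1·1=11≤25, 2·2+4·1=8≤10, objective 12.
The best lattice point is (1,2), giving 18.

18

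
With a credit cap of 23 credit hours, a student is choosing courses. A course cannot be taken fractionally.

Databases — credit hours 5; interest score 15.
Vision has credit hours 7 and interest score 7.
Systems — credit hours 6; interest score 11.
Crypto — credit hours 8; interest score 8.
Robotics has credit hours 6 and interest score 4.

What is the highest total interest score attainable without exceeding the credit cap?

Take Databases, Systems, and Crypto: credit hours 5 + 6 + 8 = 19 ≤ 23, interest score 15 + 11 + 8 = 34.
No other feasible combination does better.

34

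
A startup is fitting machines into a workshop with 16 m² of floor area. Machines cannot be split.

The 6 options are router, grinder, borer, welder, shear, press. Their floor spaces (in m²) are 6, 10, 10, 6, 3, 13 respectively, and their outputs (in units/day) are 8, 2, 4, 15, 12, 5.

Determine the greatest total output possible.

This is a 0-1 knapsack instance.
Allowing fractional choices, the relaxed optimum would be about 35.4, but machines are indivisible.
welder + shear: floor space 6 + 3 = 9 ≤ 16, output 15 + 12 = 27.
router + welder + shear: floor space 6 + 6 + 3 = 15 ≤ 16, output 8 + 15 + 12 = 35.
router + welder: floor space 6 + 6 = 12 ≤ 16, output 8 + 15 = 23.
Best is router, welder, and shear with total output 35.

35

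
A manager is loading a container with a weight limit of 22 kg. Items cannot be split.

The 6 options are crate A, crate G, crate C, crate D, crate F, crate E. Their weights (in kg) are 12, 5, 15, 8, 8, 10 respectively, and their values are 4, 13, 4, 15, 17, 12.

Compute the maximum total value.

crate G + crate D + crate F: weight 5 + 8 + 8 = 21 ≤ 22, value 13 + 15 + 17 = 45.
crate G + crate F: weight 5 + 8 = 13 ≤ 22, value 13 + 17 = 30.
crate D + crate F: weight 8 + 8 = 16 ≤ 22, value 15 + 17 = 32.
Best is crate G, crate D, and crate F with total value 45.

45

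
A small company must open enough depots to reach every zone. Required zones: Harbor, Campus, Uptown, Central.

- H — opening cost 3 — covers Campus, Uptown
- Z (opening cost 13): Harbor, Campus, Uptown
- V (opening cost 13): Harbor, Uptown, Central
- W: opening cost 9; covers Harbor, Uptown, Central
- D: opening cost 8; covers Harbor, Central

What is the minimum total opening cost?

11

This is a weighted set-cover instance.
Choose H and D: together they cover Harbor, Campus, Uptown, Central — every zone.
Total opening cost: 3 + 8 = 11.
No cover costs less than 11.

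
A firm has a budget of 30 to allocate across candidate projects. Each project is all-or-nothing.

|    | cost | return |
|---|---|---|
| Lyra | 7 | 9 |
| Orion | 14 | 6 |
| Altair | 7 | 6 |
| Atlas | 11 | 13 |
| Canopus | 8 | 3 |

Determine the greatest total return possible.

28

Allowing fractional choices, the relaxed optimum would be about 30.1, but projects are indivisible.
Lyra + Atlas: cost 7 + 11 = 18 ≤ 30, return 9 + 13 = 22.
Lyra + Altair + Atlas: cost 7 + 7 + 11 = 25 ≤ 30, return 9 + 6 + 13 = 28.
Lyra + Atlas + Canopus: cost 7 + 11 + 8 = 26 ≤ 30, return 9 + 13 + 3 = 25.
Best is Lyra, Altair, and Atlas with total return 28.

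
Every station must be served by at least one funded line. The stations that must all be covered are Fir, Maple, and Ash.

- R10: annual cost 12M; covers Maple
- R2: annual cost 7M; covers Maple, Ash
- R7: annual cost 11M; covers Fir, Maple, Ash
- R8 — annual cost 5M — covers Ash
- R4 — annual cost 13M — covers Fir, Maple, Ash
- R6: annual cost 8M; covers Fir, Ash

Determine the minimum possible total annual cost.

11

The greedy cost-per-new-station heuristic would pick R2 and R6 for 15, but a cheaper cover exists.
R7 alone covers Fir, Maple, Ash — every station.
Total annual cost: 11.
No cover costs less than 11.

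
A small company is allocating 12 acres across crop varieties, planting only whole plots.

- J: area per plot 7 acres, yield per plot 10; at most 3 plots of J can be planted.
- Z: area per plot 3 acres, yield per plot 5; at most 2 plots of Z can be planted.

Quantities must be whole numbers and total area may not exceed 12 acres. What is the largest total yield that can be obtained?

This is a bounded integer knapsack.
2×Z: area 6 ≤ 12, yield 2·5 = 10.
1×J and 1×Z: area 10 ≤ 12, yield 1·10 + 1·5 = 15.
Best is 15.

15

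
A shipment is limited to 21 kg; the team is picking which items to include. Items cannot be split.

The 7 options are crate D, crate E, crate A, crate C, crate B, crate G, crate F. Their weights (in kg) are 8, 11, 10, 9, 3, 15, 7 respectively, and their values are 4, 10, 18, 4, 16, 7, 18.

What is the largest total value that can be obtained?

52

This is an integer program with binary decision variables.
Take crate A, crate B, and crate F: weight 10 + 3 + 7 = 20 ≤ 21, value 18 + 16 + 18 = 52.
No other feasible combination does better.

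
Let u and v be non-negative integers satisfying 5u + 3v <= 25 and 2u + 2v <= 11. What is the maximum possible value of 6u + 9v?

45

(u,v)=(0,5) is feasible, giving 45.
(u,v)=(1,4) is feasible, giving 42.
The best lattice point is (0,5), giving 45.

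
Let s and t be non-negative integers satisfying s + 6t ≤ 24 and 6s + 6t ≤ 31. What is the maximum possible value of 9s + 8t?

45

Relaxing integrality, the LP optimum is 46.50 at (s,t) = (5.17, 0), which is not an integer point.
(s,t)=(5,0): 1·5+6·0=5≤24, 6·5+6·0=30≤31, objective 45.
(s,t)=(4,1): 1·4+6·1=10≤24, 6·4+6·1=30≤31, objective 44.
(s,t)=(4,0): 1·4+6·0=4≤24, 6·4+6·0=24≤31, objective 36.
The best lattice point is (5,0), giving 45.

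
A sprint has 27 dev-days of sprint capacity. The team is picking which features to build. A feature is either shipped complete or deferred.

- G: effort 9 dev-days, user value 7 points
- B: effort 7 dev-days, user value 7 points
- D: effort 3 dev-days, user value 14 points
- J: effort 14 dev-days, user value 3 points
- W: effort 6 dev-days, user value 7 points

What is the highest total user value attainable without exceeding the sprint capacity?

Take G, B, D, and W: effort 9 + 7 + 3 + 6 = 25 ≤ 27, user value 7 + 7 + 14 + 7 = 35.
No other feasible combination does better.

35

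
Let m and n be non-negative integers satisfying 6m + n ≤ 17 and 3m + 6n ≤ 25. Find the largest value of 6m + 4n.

(m,n)=(2,3) is feasible, giving 24.
(m,n)=(2,2) is feasible, giving 20.
(m,n)=(1,3) is feasible, giving 18.
No feasible integer point exceeds 24.

24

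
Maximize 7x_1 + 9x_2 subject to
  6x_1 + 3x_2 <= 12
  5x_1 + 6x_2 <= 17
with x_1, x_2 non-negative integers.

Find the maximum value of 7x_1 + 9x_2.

(x_1,x_2)=(1,2): 6·1+3·2=12≤12, 5·1+6·2=17≤17, objective 25.
(x_1,x_2)=(0,2): 6·0+3·2=6≤12, 5·0+6·2=12≤17, objective 18.
(x_1,x_2)=(1,1): 6·1+3·1=9≤12, 5·1+6·1=11≤17, objective 16.
Maximum is 25 at (x_1,x_2)=(1,2).

25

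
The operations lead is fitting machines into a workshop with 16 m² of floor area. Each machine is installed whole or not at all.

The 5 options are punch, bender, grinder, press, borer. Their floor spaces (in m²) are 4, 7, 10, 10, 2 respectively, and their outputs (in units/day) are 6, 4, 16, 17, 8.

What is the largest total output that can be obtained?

Allowing fractional choices, the relaxed optimum would be about 31.4, but machines are indivisible.
punch + press + borer: floor space 4 + 10 + 2 = 16 ≤ 16, output 6 + 17 + 8 = 31.
punch + grinder + borer: floor space 4 + 10 + 2 = 16 ≤ 16, output 6 + 16 + 8 = 30.
press + borer: floor space 10 + 2 = 12 ≤ 16, output 17 + 8 = 25.
Best is punch, press, and borer with total output 31.

31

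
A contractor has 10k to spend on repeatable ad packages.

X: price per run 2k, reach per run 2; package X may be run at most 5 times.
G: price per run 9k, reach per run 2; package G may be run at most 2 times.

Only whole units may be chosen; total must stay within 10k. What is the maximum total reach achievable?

Take 5×X: price 10 ≤ 10, reach 5·2 = 10.
X has the best ratio (2/2) and is taken to its limit of 5; remaining capacity is filled optimally with the others.

10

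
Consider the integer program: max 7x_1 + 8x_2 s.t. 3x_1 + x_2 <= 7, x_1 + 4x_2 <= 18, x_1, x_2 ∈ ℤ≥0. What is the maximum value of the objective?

39

Relaxing integrality, the LP optimum is 40.55 at (x_1,x_2) = (0.909, 4.27), which is not an integer point.
(x_1,x_2)=(1,4): 3·1+1·4=7≤7, 1·1+4·4=17≤18, objective 39.
(x_1,x_2)=(0,4): 3·0+1·4=4≤7, 1·0+4·4=16≤18, objective 32.
Maximum is 39 at (x_1,x_2)=(1,4).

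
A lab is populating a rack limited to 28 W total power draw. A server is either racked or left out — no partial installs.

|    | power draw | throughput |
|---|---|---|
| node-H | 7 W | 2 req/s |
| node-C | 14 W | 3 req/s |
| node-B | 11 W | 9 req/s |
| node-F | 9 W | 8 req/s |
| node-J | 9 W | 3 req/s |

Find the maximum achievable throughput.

Take node-H, node-B, and node-F: power draw 7 + 11 + 9 = 27 ≤ 28, throughput 2 + 9 + 8 = 19.
No other feasible combination does better.

19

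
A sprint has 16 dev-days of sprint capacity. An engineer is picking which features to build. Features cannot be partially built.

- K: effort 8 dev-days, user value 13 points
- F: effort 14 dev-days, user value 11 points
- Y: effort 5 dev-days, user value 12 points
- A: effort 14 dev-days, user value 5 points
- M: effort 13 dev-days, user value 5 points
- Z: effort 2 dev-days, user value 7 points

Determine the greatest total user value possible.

Allowing fractional choices, the relaxed optimum would be about 32.8, but features are indivisible.
K + Y + Z: effort 8 + 5 + 2 = 15 ≤ 16, user value 13 + 12 + 7 = 32.
K + Y: effort 8 + 5 = 13 ≤ 16, user value 13 + 12 = 25.
Best is K, Y, and Z with total user value 32.

32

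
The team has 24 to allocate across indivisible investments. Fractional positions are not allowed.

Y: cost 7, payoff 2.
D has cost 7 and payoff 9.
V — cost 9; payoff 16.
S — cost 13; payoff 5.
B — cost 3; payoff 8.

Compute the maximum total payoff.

This is an integer program with binary decision variables.
D + V + B: cost 7 + 9 + 3 = 19 ≤ 24, payoff 9 + 16 + 8 = 33.
Y + D + V: cost 7 + 7 + 9 = 23 ≤ 24, payoff 2 + 9 + 16 = 27.
Best is D, V, and B with total payoff 33.

33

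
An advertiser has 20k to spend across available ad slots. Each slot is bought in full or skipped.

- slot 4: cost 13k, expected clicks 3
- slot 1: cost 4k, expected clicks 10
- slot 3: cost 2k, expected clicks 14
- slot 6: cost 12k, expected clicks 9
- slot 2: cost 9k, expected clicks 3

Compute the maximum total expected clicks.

33

This is a 0-1 knapsack instance.
slot 1 + slot 3 + slot 2: cost 4 + 2 + 9 = 15 ≤ 20, expected clicks 10 + 14 + 3 = 27.
slot 4 + slot 1 + slot 3: cost 13 + 4 + 2 = 19 ≤ 20, expected clicks 3 + 10 + 14 = 27.
slot 1 + slot 3 + slot 6: cost 4 + 2 + 12 = 18 ≤ 20, expected clicks 10 + 14 + 9 = 33.
Best is slot 1, slot 3, and slot 6 with total expected clicks 33.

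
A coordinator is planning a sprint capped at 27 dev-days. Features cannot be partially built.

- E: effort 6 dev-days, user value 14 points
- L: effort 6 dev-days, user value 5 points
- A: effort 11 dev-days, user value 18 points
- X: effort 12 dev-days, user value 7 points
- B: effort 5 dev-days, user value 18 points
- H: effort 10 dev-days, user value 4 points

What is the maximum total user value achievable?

50

Allowing fractional choices, the relaxed optimum would be about 54.2, but features are indivisible.
E + A + B: effort 6 + 11 + 5 = 22 ≤ 27, user value 14 + 18 + 18 = 50.
L + A + B: effort 6 + 11 + 5 = 22 ≤ 27, user value 5 + 18 + 18 = 41.
E + L + B + H: effort 6 + 6 + 5 + 10 = 27 ≤ 27, user value 14 + 5 + 18 + 4 = 41.
Best is E, A, and B with total user value 50.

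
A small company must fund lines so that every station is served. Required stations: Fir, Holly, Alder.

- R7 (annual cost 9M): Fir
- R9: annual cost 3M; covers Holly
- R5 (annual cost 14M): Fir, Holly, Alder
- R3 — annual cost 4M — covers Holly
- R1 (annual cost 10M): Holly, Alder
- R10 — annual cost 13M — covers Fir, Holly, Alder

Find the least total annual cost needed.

This is an integer covering problem.
The greedy cost-per-new-station heuristic would pick R9 and R10 for 16, but a cheaper cover exists.
R10 alone covers Fir, Holly, Alder — every station.
Total annual cost: 13.
No cover costs less than 13.

13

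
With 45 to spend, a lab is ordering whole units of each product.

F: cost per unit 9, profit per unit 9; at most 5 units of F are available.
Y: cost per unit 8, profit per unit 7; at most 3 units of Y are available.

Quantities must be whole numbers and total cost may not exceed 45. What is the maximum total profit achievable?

F has the best ratio (9/9); taking only F gives at most 5×9 = 45 (stopped by the cost limit).
Optimal: 5×F: cost 45 ≤ 45, profit 5·9 = 45.

45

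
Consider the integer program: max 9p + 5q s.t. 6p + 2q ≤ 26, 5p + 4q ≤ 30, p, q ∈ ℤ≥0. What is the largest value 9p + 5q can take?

Relaxing integrality, the LP optimum is 46.14 at (p,q) = (3.14, 3.57), which is not an integer point.
(p,q)=(2,5): 6·2+2·5=22≤26, 5·2+4·5=30≤30, objective 43.
(p,q)=(3,3): 6·3+2·3=24≤26, 5·3+4·3=27≤30, objective 42.
(p,q)=(1,6): 6·1+2·6=18≤26, 5·1+4·6=29≤30, objective 39.
Maximum is 43 at (p,q)=(2,5).

43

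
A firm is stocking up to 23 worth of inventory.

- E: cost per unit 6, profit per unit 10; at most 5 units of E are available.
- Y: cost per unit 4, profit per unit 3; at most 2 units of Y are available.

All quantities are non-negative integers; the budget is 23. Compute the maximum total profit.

33

3×E and 1×Y: cost 22 ≤ 23, profit 3·10 + 1·3 = 33.
3×E: cost 18 ≤ 23, profit 3·10 = 30.
Best is 33.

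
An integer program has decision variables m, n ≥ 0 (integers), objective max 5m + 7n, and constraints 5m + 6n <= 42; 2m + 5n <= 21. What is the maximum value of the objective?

The continuous relaxation peaks at (6.46, 1.62) with value 43.62; rounding to a feasible lattice point costs some objective.
(m,n)=(7,1): 5·7+6·1=41≤42, 2·7+5·1=19≤21, objective 42.
(m,n)=(8,0): 5·8+6·0=40≤42, 2·8+5·0=16≤21, objective 40.
The best lattice point is (7,1), giving 42.

42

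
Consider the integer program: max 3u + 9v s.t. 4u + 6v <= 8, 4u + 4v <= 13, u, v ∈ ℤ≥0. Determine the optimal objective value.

9

(u,v)=(0,1): 4·0+6·1=6≤8, 4·0+4·1=4≤13, objective 9.
(u,v)=(1,0): 4·1+6·0=4≤8, 4·1+4·0=4≤13, objective 3.
(u,v)=(0,0): 4·0+6·0=0≤8, 4·0+4·0=0≤13, objective 0.
Maximum is 9 at (u,v)=(0,1).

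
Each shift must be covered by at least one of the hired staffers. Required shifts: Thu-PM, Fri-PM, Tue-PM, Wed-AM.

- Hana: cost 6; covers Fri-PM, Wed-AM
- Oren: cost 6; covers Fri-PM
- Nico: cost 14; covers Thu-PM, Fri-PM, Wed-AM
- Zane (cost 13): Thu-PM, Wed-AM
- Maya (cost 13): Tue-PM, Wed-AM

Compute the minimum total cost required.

27

The greedy cost-per-new-shift heuristic would pick Hana, Zane, and Maya for 32, but a cheaper cover exists.
Choose Nico and Maya: together they cover Thu-PM, Fri-PM, Tue-PM, Wed-AM — every shift.
Total cost: 14 + 13 = 27.
No cover costs less than 27.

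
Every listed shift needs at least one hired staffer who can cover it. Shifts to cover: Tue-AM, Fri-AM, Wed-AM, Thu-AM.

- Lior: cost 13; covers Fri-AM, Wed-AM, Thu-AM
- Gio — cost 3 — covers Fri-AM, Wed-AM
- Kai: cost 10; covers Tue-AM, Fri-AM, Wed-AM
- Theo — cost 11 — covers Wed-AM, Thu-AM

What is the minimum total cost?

The greedy cost-per-new-shift heuristic would pick Gio, Kai, and Theo for 24, but a cheaper cover exists.
Choose Kai and Theo: together they cover Tue-AM, Fri-AM, Wed-AM, Thu-AM — every shift.
Total cost: 10 + 11 = 21.
No cover costs less than 21.

21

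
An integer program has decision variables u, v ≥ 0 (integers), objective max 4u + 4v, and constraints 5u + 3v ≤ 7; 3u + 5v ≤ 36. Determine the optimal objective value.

8

Relaxing integrality, the LP optimum is 9.33 at (u,v) = (0, 2.33), which is not an integer point.
(u,v)=(0,2): 5·0+3·2=6≤7, 3·0+5·2=10≤36, objective 8.
(u,v)=(0,1): 5·0+3·1=3≤7, 3·0+5·1=5≤36, objective 4.
The best lattice point is (0,2), giving 8.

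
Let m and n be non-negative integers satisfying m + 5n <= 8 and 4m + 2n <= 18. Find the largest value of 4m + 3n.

16

Relaxing integrality, the LP optimum is 18.78 at (m,n) = (4.11, 0.778), which is not an integer point.
(m,n)=(4,0): 1·4+5·0=4≤8, 4·4+2·0=16≤18, objective 16.
(m,n)=(3,1): 1·3+5·1=8≤8, 4·3+2·1=14≤18, objective 15.
(m,n)=(3,0): 1·3+5·0=3≤8, 4·3+2·0=12≤18, objective 12.
Maximum is 16 at (m,n)=(4,0).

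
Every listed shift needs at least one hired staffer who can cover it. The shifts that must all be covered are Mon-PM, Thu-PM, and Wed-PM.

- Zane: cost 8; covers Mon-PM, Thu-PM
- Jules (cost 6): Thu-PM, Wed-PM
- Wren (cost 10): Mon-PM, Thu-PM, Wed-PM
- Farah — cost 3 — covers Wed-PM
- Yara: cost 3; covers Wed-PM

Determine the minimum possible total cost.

The greedy cost-per-new-shift heuristic would pick Jules and Zane for 14, but a cheaper cover exists.
Wren alone covers Mon-PM, Thu-PM, Wed-PM — every shift.
Total cost: 10.
No cover costs less than 10.

10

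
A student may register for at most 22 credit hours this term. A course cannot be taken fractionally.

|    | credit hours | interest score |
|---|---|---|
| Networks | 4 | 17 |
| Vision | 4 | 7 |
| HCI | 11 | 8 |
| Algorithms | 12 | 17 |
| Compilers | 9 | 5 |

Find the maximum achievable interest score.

This is an integer program with binary decision variables.
Take Networks, Vision, and Algorithms: credit hours 4 + 4 + 12 = 20 ≤ 22, interest score 17 + 7 + 17 = 41.
No other feasible combination does better.

41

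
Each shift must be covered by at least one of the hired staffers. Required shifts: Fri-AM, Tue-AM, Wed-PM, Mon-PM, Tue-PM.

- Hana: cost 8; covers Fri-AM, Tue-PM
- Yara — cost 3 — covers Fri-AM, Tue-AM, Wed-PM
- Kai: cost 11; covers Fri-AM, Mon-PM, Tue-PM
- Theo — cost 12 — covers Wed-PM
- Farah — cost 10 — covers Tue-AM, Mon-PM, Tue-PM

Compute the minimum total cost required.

13

This is a weighted set-cover instance.
Choose Yara and Farah: together they cover Fri-AM, Tue-AM, Wed-PM, Mon-PM, Tue-PM — every shift.
Total cost: 3 + 10 = 13.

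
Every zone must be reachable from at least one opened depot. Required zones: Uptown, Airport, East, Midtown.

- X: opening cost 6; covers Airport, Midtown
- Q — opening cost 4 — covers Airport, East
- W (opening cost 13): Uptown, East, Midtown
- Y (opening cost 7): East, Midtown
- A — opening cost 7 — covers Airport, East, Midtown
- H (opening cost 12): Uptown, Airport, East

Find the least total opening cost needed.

17

The greedy cost-per-new-zone heuristic would pick Q, X, and H for 22, but a cheaper cover exists.
Choose Q and W: together they cover Uptown, Airport, East, Midtown — every zone.
Total opening cost: 4 + 13 = 17.
No cover costs less than 17.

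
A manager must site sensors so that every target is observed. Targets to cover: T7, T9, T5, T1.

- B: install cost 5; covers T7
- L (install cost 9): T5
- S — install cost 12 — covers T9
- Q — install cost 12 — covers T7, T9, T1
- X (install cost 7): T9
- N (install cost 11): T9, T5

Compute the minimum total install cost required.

Choose L and Q: together they cover T7, T9, T5, T1 — every target.
Total install cost: 9 + 12 = 21.
No cover costs less than 21.

21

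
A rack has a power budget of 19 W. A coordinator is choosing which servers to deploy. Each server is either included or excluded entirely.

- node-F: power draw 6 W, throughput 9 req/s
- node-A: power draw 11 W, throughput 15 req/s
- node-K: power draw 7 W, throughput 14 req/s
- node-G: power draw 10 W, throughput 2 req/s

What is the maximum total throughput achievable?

This is an integer program with binary decision variables.
Allowing fractional choices, the relaxed optimum would be about 31.2, but servers are indivisible.
node-F + node-K: power draw 6 + 7 = 13 ≤ 19, throughput 9 + 14 = 23.
node-A + node-K: power draw 11 + 7 = 18 ≤ 19, throughput 15 + 14 = 29.
node-F + node-A: power draw 6 + 11 = 17 ≤ 19, throughput 9 + 15 = 24.
Best is node-A and node-K with total throughput 29.

29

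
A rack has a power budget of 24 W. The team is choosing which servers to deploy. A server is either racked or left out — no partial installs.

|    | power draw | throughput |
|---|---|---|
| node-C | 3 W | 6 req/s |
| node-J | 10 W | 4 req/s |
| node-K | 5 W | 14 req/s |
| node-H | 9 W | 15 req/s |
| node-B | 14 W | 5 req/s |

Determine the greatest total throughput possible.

Take node-C, node-K, and node-H: power draw 3 + 5 + 9 = 17 ≤ 24, throughput 6 + 14 + 15 = 35.
No other feasible combination does better.

35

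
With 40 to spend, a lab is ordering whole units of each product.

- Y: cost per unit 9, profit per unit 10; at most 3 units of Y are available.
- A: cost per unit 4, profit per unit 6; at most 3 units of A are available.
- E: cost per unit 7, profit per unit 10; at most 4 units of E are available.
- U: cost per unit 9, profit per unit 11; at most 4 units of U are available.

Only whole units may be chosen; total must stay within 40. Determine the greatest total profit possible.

Take 3×A and 4×E: cost 40 ≤ 40, profit 3·6 + 4·10 = 58.
A has the best ratio (6/4) and is taken to its limit of 3; remaining capacity is filled optimally with the others.

58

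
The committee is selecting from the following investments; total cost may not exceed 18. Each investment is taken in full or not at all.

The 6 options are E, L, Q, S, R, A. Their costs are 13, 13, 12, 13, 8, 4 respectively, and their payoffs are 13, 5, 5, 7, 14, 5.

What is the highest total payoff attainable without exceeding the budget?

19

Take R and A: cost 8 + 4 = 12 ≤ 18, payoff 14 + 5 = 19.
No other feasible combination does better.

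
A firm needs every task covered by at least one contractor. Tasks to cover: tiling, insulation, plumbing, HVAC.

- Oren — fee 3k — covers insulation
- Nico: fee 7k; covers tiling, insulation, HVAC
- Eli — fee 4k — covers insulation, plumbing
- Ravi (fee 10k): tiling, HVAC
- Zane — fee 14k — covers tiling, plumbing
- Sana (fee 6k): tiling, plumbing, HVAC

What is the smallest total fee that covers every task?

The greedy cost-per-new-task heuristic would pick Eli and Sana for 10, but a cheaper cover exists.
Choose Oren and Sana: together they cover tiling, insulation, plumbing, HVAC — every task.
Total fee: 3 + 6 = 9.
No cover costs less than 9.

9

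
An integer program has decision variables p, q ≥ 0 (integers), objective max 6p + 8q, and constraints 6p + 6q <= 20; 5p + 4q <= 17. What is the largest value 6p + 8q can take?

24

(p,q)=(0,3): 6·0+6·3=18≤20, 5·0+4·3=12≤17, objective 24.
(p,q)=(1,2): 6·1+6·2=18≤20, 5·1+4·2=13≤17, objective 22.
The best lattice point is (0,3), giving 24.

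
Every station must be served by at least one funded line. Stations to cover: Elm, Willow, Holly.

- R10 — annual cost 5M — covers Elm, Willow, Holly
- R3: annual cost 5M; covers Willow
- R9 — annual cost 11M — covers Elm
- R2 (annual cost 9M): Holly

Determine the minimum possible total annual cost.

5

This is a weighted set-cover instance.
R10 alone covers Elm, Willow, Holly — every station.
Total annual cost: 5.
No cover costs less than 5.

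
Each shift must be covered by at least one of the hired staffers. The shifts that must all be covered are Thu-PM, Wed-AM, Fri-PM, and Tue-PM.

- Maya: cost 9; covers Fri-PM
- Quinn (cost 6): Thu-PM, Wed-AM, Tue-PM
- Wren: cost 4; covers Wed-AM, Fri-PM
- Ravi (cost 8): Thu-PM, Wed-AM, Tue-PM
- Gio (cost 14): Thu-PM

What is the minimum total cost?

10

This is an integer covering problem.
Choose Quinn and Wren: together they cover Thu-PM, Wed-AM, Fri-PM, Tue-PM — every shift.
Total cost: 6 + 4 = 10.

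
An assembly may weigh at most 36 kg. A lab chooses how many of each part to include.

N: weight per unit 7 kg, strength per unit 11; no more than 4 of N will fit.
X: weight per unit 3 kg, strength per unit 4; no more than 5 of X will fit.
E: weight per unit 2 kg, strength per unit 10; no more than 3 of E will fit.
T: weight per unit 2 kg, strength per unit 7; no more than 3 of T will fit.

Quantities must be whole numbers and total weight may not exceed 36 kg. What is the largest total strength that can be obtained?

88

This is a bounded integer knapsack.
2×N, 3×X, 3×E, and 3×T: weight 35 ≤ 36, strength 2·11 + 3·4 + 3·10 + 3·7 = 85.
3×N, 1×X, 3×E, and 3×T: weight 36 ≤ 36, strength 3·11 + 1·4 + 3·10 + 3·7 = 88.
Best is 88.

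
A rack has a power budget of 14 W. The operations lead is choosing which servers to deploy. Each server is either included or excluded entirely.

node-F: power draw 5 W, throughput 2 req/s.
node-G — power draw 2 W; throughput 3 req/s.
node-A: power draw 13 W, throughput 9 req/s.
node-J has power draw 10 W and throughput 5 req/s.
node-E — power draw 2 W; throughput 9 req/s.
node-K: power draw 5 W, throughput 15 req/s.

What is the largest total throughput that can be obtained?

29

This is a 0-1 knapsack instance.
Allowing fractional choices, the relaxed optimum would be about 30.5, but servers are indivisible.
node-G + node-E + node-K: power draw 2 + 2 + 5 = 9 ≤ 14, throughput 3 + 9 + 15 = 27.
node-F + node-G + node-E + node-K: power draw 5 + 2 + 2 + 5 = 14 ≤ 14, throughput 2 + 3 + 9 + 15 = 29.
Best is node-F, node-G, node-E, and node-K with total throughput 29.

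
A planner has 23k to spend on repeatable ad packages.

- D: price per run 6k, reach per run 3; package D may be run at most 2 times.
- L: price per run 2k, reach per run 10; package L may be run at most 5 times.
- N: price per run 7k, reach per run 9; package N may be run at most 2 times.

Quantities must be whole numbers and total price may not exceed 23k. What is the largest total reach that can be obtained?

62

This is a bounded integer knapsack.
1×D, 5×L, and 1×N: price 23 ≤ 23, reach 1·3 + 5·10 + 1·9 = 62.
5×L and 1×N: price 17 ≤ 23, reach 5·10 + 1·9 = 59.
Best is 62.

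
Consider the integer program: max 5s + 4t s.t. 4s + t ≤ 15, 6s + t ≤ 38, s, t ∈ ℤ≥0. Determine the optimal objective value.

60

(s,t)=(0,15) is feasible, giving 60.
(s,t)=(0,14) is feasible, giving 56.
The best lattice point is (0,15), giving 60.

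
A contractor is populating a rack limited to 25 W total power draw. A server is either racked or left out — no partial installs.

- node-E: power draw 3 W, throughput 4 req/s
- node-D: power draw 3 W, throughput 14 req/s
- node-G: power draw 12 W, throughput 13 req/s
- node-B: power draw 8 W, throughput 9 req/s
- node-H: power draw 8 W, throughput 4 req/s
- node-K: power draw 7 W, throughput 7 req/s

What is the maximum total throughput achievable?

Allowing fractional choices, the relaxed optimum would be about 38.9, but servers are indivisible.
node-E + node-D + node-G + node-K: power draw 3 + 3 + 12 + 7 = 25 ≤ 25, throughput 4 + 14 + 13 + 7 = 38.
node-D + node-G + node-B: power draw 3 + 12 + 8 = 23 ≤ 25, throughput 14 + 13 + 9 = 36.
Best is node-E, node-D, node-G, and node-K with total throughput 38.

38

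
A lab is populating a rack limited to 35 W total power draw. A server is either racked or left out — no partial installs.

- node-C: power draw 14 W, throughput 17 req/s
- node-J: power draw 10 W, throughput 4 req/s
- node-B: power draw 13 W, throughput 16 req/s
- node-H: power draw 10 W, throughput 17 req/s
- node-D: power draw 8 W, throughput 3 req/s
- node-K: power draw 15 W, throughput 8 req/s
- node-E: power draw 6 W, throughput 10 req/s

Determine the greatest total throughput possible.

Allowing fractional choices, the relaxed optimum would be about 50.3, but servers are indivisible.
node-B + node-H + node-E: power draw 13 + 10 + 6 = 29 ≤ 35, throughput 16 + 17 + 10 = 43.
node-C + node-H + node-E: power draw 14 + 10 + 6 = 30 ≤ 35, throughput 17 + 17 + 10 = 44.
Best is node-C, node-H, and node-E with total throughput 44.

44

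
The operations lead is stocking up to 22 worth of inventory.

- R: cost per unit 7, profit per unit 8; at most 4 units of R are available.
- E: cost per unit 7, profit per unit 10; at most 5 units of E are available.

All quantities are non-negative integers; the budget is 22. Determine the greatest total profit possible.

30

1×R and 2×E: cost 21 ≤ 22, profit 1·8 + 2·10 = 28.
3×E: cost 21 ≤ 22, profit 3·10 = 30.
Best is 30.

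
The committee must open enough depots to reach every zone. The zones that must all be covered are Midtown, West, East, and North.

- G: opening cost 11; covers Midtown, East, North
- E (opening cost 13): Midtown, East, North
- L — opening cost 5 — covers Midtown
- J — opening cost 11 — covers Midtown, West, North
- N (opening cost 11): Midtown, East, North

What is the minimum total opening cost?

This is a weighted set-cover instance.
Choose G and J: together they cover Midtown, West, East, North — every zone.
Total opening cost: 11 + 11 = 22.
No cover costs less than 22.

22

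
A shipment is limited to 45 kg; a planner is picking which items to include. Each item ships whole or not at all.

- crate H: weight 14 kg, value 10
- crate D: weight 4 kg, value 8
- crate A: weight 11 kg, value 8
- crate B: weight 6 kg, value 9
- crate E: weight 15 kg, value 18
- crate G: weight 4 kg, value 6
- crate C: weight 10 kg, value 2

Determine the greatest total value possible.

Treat it as a binary knapsack problem.
Allowing fractional choices, the relaxed optimum would be about 52.6, but items are indivisible.
crate D + crate A + crate B + crate E + crate G: weight 4 + 11 + 6 + 15 + 4 = 40 ≤ 45, value 8 + 8 + 9 + 18 + 6 = 49.
crate H + crate D + crate B + crate E + crate G: weight 14 + 4 + 6 + 15 + 4 = 43 ≤ 45, value 10 + 8 + 9 + 18 + 6 = 51.
Best is crate H, crate D, crate B, crate E, and crate G with total value 51.

51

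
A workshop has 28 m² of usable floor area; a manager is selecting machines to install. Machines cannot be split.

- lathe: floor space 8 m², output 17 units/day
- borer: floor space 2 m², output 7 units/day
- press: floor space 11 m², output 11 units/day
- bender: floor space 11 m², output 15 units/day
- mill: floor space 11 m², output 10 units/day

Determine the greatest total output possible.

This is a 0-1 knapsack instance.
Allowing fractional choices, the relaxed optimum would be about 46.0, but machines are indivisible.
lathe + borer + press: floor space 8 + 2 + 11 = 21 ≤ 28, output 17 + 7 + 11 = 35.
lathe + borer + bender: floor space 8 + 2 + 11 = 21 ≤ 28, output 17 + 7 + 15 = 39.
Best is lathe, borer, and bender with total output 39.

39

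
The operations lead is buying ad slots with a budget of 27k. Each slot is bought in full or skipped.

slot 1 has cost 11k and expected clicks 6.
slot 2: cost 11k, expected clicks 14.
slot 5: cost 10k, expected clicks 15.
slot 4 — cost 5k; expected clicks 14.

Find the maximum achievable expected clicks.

This is an integer program with binary decision variables.
Allowing fractional choices, the relaxed optimum would be about 43.5, but ad slots are indivisible.
slot 2 + slot 5 + slot 4: cost 11 + 10 + 5 = 26 ≤ 27, expected clicks 14 + 15 + 14 = 43.
slot 1 + slot 5 + slot 4: cost 11 + 10 + 5 = 26 ≤ 27, expected clicks 6 + 15 + 14 = 35.
Best is slot 2, slot 5, and slot 4 with total expected clicks 43.

43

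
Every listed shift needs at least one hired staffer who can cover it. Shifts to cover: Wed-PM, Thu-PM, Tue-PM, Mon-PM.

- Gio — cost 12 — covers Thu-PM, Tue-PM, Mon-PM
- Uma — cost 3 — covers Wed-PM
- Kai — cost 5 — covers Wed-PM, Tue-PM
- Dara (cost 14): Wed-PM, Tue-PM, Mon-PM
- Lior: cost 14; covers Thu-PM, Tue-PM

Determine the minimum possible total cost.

15

The greedy cost-per-new-shift heuristic would pick Kai and Gio for 17, but a cheaper cover exists.
Choose Gio and Uma: together they cover Wed-PM, Thu-PM, Tue-PM, Mon-PM — every shift.
Total cost: 12 + 3 = 15.
No cover costs less than 15.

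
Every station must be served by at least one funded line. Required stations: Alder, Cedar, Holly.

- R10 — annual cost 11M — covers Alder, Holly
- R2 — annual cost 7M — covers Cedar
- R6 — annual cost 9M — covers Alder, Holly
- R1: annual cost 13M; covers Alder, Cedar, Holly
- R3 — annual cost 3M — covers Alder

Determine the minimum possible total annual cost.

13

R1 alone covers Alder, Cedar, Holly — every station.
Total annual cost: 13.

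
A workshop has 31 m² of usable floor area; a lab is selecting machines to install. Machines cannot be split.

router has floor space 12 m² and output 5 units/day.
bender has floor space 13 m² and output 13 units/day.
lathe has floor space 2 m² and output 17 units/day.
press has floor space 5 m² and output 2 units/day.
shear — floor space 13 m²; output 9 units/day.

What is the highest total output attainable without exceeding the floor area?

39

This is a 0-1 knapsack instance.
Allowing fractional choices, the relaxed optimum would be about 40.2, but machines are indivisible.
bender + lathe + shear: floor space 13 + 2 + 13 = 28 ≤ 31, output 13 + 17 + 9 = 39.
bender + lathe + press: floor space 13 + 2 + 5 = 20 ≤ 31, output 13 + 17 + 2 = 32.
router + bender + lathe: floor space 12 + 13 + 2 = 27 ≤ 31, output 5 + 13 + 17 = 35.
Best is bender, lathe, and shear with total output 39.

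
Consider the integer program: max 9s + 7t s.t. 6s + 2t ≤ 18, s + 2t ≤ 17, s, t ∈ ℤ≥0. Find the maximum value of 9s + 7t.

56

(s,t)=(0,8): 6·0+2·8=16≤18, 1·0+2·8=16≤17, objective 56.
(s,t)=(0,7): 6·0+2·7=14≤18, 1·0+2·7=14≤17, objective 49.
The best lattice point is (0,8), giving 56.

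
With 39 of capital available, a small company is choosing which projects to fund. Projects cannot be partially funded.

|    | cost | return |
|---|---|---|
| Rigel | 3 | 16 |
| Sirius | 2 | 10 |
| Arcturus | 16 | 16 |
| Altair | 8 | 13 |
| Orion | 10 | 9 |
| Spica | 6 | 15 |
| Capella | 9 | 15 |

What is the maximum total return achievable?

78

Rigel + Sirius + Altair + Orion + Spica + Capella: cost 3 + 2 + 8 + 10 + 6 + 9 = 38 ≤ 39, return 16 + 10 + 13 + 9 + 15 + 15 = 78.
Rigel + Sirius + Arcturus + Spica + Capella: cost 3 + 2 + 16 + 6 + 9 = 36 ≤ 39, return 16 + 10 + 16 + 15 + 15 = 72.
Best is Rigel, Sirius, Altair, Orion, Spica, and Capella with total return 78.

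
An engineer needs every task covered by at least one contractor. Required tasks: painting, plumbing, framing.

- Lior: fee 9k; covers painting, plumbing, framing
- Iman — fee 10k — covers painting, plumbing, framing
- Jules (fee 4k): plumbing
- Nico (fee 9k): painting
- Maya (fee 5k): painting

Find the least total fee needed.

9

This is a weighted set-cover instance.
Lior alone covers painting, plumbing, framing — every task.
Total fee: 9.
No cover costs less than 9.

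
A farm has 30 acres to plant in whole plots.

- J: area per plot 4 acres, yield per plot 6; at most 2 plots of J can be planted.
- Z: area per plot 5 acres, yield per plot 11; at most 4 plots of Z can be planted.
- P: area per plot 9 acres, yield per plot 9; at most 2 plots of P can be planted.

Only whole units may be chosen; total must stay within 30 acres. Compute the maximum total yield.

Z has the best ratio (11/5); taking only Z gives at most 4×11 = 44 (stopped by the supply cap of 4).
Mixing does better — 2×J and 4×Z: area 28 ≤ 30, yield 2·6 + 4·11 = 56.

56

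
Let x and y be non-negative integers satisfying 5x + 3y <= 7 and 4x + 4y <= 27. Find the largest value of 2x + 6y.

12

Relaxing integrality, the LP optimum is 14.00 at (x,y) = (0, 2.33), which is not an integer point.
(x,y)=(0,2): 5·0+3·2=6≤7, 4·0+4·2=8≤27, objective 12.
(x,y)=(0,1): 5·0+3·1=3≤7, 4·0+4·1=4≤27, objective 6.
Maximum is 12 at (x,y)=(0,2).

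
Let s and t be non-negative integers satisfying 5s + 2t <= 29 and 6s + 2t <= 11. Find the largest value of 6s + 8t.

40

(s,t)=(0,5): 5·0+2·5=10≤29, 6·0+2·5=10≤11, objective 40.
(s,t)=(0,4): 5·0+2·4=8≤29, 6·0+2·4=8≤11, objective 32.
No feasible integer point exceeds 40.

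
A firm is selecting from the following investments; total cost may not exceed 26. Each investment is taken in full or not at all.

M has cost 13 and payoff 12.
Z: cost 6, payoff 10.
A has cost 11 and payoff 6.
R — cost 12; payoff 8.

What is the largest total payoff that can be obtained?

Allowing fractional choices, the relaxed optimum would be about 26.7, but investments are indivisible.
M + Z: cost 13 + 6 = 19 ≤ 26, payoff 12 + 10 = 22.
M + R: cost 13 + 12 = 25 ≤ 26, payoff 12 + 8 = 20.
Best is M and Z with total payoff 22.

22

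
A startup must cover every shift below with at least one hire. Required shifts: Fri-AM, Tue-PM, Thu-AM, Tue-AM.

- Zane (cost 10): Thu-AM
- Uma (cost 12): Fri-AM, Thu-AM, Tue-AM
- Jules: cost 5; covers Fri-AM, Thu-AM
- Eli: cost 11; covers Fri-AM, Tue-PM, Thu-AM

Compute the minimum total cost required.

The greedy cost-per-new-shift heuristic would pick Jules, Eli, and Uma for 28, but a cheaper cover exists.
Choose Uma and Eli: together they cover Fri-AM, Tue-PM, Thu-AM, Tue-AM — every shift.
Total cost: 12 + 11 = 23.
No cover costs less than 23.

23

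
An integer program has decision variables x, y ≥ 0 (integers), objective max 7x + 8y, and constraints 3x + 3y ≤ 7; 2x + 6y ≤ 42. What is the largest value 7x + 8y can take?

The continuous relaxation peaks at (0, 2.33) with value 18.67; rounding to a feasible lattice point costs some objective.
(x,y)=(0,2): 3·0+3·2=6≤7, 2·0+6·2=12≤42, objective 16.
(x,y)=(1,1): 3·1+3·1=6≤7, 2·1+6·1=8≤42, objective 15.
(x,y)=(0,1): 3·0+3·1=3≤7, 2·0+6·1=6≤42, objective 8.
The best lattice point is (0,2), giving 16.

16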